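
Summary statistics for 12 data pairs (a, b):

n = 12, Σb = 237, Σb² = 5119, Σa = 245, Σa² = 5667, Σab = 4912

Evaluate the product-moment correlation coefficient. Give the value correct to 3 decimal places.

0.136

r = (nΣab − ΣaΣb) / √[(nΣa² − (Σa)²)(nΣb² − (Σb)²)]
Numerator: 12×4912 − 245×237 = 879
Denominator: √[(68004 − 60025)(61428 − 56169)] = √[7979 × 5259] = 6477.7744
r = 879 / 6477.7744 ≈ 0.136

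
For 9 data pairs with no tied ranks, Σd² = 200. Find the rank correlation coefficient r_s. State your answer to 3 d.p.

ρ = 1 − 6Σd² / [n(n²−1)] = 1 − 6×200 / (9×80)
  = 1 − 1200/720 = 1 − 1.6667 ≈ -0.667

-0.667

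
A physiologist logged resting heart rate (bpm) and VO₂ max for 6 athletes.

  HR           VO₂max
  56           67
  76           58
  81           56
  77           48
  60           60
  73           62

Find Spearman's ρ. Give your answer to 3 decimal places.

Rank HR: 1, 4, 6, 5, 2, 3
Rank VO₂max: 6, 3, 2, 1, 4, 5
d = rank(HR) − rank(VO₂max): -5, 1, 4, 4, -2, -2; Σd² = 66
ρ = 1 − 6Σd² / [n(n²−1)] = 1 − 6×66 / (6×35) = 1 − 396/210 ≈ -0.886

-0.886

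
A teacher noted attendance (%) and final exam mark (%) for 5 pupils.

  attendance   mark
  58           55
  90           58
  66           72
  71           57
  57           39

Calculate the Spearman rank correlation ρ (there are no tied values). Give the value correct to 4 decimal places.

Rank attendance: 2, 5, 3, 4, 1
Rank mark: 2, 4, 5, 3, 1
d = rank(attendance) − rank(mark): 0, 1, -2, 1, 0; Σd² = 6
ρ = 1 − 6Σd² / [n(n²−1)] = 1 − 6×6 / (5×24) = 1 − 36/120 ≈ 0.7000

0.7000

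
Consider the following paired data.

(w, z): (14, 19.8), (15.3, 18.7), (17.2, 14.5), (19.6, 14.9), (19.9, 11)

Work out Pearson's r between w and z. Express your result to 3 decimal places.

n = 5, Σw = 86, Σz = 78.9, Σw² = 1506.1, Σz² = 1294.99, Σwz = 1323.65
nΣwz − ΣwΣz = 6618.25 − 6785.4 = -167.15
nΣw² − (Σw)² = 7530.5 − 7396 = 134.5; nΣz² − (Σz)² = 6474.95 − 6225.21 = 249.74
r = -167.15 / √(134.5 × 249.74) = -167.15 / 183.2758 ≈ -0.912

-0.912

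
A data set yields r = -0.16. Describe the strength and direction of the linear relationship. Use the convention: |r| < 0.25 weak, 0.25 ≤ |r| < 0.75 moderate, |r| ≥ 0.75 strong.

weak negative

r = -0.16 < 0 so the relationship is negative.
|r| = 0.16, which falls in the weak range.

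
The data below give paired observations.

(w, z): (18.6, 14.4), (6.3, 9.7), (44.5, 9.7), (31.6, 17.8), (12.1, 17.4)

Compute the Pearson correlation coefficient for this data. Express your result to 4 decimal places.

-0.1109

n = 5, Σw = 113.1, Σz = 69, Σw² = 3510.87, Σz² = 1015.14, Σwz = 1533.62
nΣwz − ΣwΣz = 7668.1 − 7803.9 = -135.8
nΣw² − (Σw)² = 17554.35 − 12791.61 = 4762.74; nΣz² − (Σz)² = 5075.7 − 4761 = 314.7
r = -135.8 / √(4762.74 × 314.7) = -135.8 / 1224.2689 ≈ -0.1109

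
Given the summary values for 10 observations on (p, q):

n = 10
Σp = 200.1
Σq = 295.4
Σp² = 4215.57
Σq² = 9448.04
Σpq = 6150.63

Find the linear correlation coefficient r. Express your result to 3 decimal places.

0.613

r = (nΣpq − ΣpΣq) / √[(nΣp² − (Σp)²)(nΣq² − (Σq)²)]
Numerator: 10×6150.63 − 200.1×295.4 = 2396.76
Denominator: √[(42155.7 − 40040.01)(94480.4 − 87261.16)] = √[2115.69 × 7219.24] = 3908.1548
r = 2396.76 / 3908.1548 ≈ 0.613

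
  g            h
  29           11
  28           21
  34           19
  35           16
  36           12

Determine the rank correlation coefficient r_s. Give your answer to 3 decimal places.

Rank g: 2, 1, 3, 4, 5
Rank h: 1, 5, 4, 3, 2
d = rank(g) − rank(h): 1, -4, -1, 1, 3; Σd² = 28
ρ = 1 − 6Σd² / [n(n²−1)] = 1 − 6×28 / (5×24) = 1 − 168/120 ≈ -0.400

-0.400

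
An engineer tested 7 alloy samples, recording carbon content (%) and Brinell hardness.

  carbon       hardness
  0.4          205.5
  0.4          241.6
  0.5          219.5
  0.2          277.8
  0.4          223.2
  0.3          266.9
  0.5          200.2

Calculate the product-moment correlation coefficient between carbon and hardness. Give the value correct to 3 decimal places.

n = 7, Σx = 2.7, Σy = 1634.7, Σx² = 1.11, Σy² = 387087.79, Σxy = 613.6
nΣxy − ΣxΣy = 4295.2 − 4413.69 = -118.49
nΣx² − (Σx)² = 7.77 − 7.29 = 0.48; nΣy² − (Σy)² = 2709614.53 − 2672244.09 = 37370.44
r = -118.49 / √(0.48 × 37370.44) = -118.49 / 133.9321 ≈ -0.885

-0.885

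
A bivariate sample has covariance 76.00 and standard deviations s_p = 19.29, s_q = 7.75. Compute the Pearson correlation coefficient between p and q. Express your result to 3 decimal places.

0.508

r = Cov(p,q) / (s_p · s_q) = 76.00 / (19.29 × 7.75)
  = 76.00 / 149.4975 ≈ 0.508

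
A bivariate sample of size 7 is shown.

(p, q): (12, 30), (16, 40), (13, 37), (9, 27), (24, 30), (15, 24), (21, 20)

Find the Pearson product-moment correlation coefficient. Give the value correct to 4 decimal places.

-0.2035

n = 7, Σp = 110, Σq = 208, Σp² = 1892, Σq² = 6474, Σpq = 3224
nΣpq − ΣpΣq = 22568 − 22880 = -312
nΣp² − (Σp)² = 13244 − 12100 = 1144; nΣq² − (Σq)² = 45318 − 43264 = 2054
r = -312 / √(1144 × 2054) = -312 / 1532.8979 ≈ -0.2035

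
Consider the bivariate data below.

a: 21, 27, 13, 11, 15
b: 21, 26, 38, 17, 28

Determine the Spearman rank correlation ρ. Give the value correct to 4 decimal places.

0.1000

Rank a: 4, 5, 2, 1, 3
Rank b: 2, 3, 5, 1, 4
d = rank(a) − rank(b): 2, 2, -3, 0, -1; Σd² = 18
ρ = 1 − 6Σd² / [n(n²−1)] = 1 − 6×18 / (5×24) = 1 − 108/120 ≈ 0.1000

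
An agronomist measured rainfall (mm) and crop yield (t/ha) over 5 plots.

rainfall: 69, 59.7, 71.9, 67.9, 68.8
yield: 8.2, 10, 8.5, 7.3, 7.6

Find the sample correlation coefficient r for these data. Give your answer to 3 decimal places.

-0.716

n = 5, Σx = 337.3, Σy = 41.6, Σx² = 22838.55, Σy² = 350.54, Σxy = 2792.5
nΣxy − ΣxΣy = 13962.5 − 14031.68 = -69.18
nΣx² − (Σx)² = 114192.75 − 113771.29 = 421.46; nΣy² − (Σy)² = 1752.7 − 1730.56 = 22.14
r = -69.18 / √(421.46 × 22.14) = -69.18 / 96.5977 ≈ -0.716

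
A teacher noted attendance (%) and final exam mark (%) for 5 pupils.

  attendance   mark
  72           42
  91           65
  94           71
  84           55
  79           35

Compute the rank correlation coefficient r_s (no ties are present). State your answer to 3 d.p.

0.900

Rank attendance: 1, 4, 5, 3, 2
Rank mark: 2, 4, 5, 3, 1
d = rank(attendance) − rank(mark): -1, 0, 0, 0, 1; Σd² = 2
ρ = 1 − 6Σd² / [n(n²−1)] = 1 − 6×2 / (5×24) = 1 − 12/120 ≈ 0.900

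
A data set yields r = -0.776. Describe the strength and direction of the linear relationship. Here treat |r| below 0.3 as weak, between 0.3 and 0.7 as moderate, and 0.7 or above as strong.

strong negative

r = -0.776 < 0 so the relationship is negative.
|r| = 0.776, which falls in the strong range.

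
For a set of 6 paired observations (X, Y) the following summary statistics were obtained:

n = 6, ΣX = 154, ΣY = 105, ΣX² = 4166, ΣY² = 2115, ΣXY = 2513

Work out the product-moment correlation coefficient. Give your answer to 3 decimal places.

-0.748

r = (nΣXY − ΣXΣY) / √[(nΣX² − (ΣX)²)(nΣY² − (ΣY)²)]
Numerator: 6×2513 − 154×105 = -1092
Denominator: √[(24996 − 23716)(12690 − 11025)] = √[1280 × 1665] = 1459.8630
r = -1092 / 1459.8630 ≈ -0.748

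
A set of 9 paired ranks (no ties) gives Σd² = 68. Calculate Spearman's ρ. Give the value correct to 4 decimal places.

0.4333

ρ = 1 − 6Σd² / [n(n²−1)] = 1 − 6×68 / (9×80)
  = 1 − 408/720 = 1 − 0.56667 ≈ 0.4333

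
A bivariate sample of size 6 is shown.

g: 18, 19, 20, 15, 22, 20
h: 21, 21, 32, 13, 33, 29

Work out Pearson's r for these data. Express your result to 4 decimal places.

0.9417

n = 6, Σg = 114, Σh = 149, Σg² = 2194, Σh² = 4005, Σgh = 2918
nΣgh − ΣgΣh = 17508 − 16986 = 522
nΣg² − (Σg)² = 13164 − 12996 = 168; nΣh² − (Σh)² = 24030 − 22201 = 1829
r = 522 / √(168 × 1829) = 522 / 554.3212 ≈ 0.9417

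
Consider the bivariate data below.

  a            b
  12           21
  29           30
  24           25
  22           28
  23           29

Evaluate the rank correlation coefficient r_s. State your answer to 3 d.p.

Rank a: 1, 5, 4, 2, 3
Rank b: 1, 5, 2, 3, 4
d = rank(a) − rank(b): 0, 0, 2, -1, -1; Σd² = 6
ρ = 1 − 6Σd² / [n(n²−1)] = 1 − 6×6 / (5×24) = 1 − 36/120 ≈ 0.700

0.700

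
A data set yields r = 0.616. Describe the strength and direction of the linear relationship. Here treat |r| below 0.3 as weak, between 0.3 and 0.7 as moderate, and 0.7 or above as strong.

moderate positive

r = 0.616 > 0 so the relationship is positive.
|r| = 0.616, which falls in the moderate range.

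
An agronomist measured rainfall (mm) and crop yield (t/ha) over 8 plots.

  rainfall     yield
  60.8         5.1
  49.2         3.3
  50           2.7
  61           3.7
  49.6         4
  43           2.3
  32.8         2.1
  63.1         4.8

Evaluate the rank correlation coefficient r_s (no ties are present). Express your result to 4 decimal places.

0.7857

Rank rainfall: 6, 3, 5, 7, 4, 2, 1, 8
Rank yield: 8, 4, 3, 5, 6, 2, 1, 7
d = rank(rainfall) − rank(yield): -2, -1, 2, 2, -2, 0, 0, 1; Σd² = 18
ρ = 1 − 6Σd² / [n(n²−1)] = 1 − 6×18 / (8×63) = 1 − 108/504 ≈ 0.7857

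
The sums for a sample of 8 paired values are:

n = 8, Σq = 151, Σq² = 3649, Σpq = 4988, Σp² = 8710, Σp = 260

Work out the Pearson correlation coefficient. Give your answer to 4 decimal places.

r = (nΣpq − ΣpΣq) / √[(nΣp² − (Σp)²)(nΣq² − (Σq)²)]
Numerator: 8×4988 − 260×151 = 644
Denominator: √[(69680 − 67600)(29192 − 22801)] = √[2080 × 6391] = 3645.9951
r = 644 / 3645.9951 ≈ 0.1766

0.1766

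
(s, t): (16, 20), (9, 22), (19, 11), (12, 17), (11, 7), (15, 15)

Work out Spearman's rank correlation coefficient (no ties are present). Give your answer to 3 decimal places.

-0.257

Rank s: 5, 1, 6, 3, 2, 4
Rank t: 5, 6, 2, 4, 1, 3
d = rank(s) − rank(t): 0, -5, 4, -1, 1, 1; Σd² = 44
ρ = 1 − 6Σd² / [n(n²−1)] = 1 − 6×44 / (6×35) = 1 − 264/210 ≈ -0.257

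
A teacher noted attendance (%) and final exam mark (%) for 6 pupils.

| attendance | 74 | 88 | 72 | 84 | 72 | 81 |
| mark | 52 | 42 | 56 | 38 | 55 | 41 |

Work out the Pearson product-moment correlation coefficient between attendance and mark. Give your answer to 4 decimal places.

-0.9126

n = 6, Σx = 471, Σy = 284, Σx² = 37205, Σy² = 13754, Σxy = 22049
nΣxy − ΣxΣy = 132294 − 133764 = -1470
nΣx² − (Σx)² = 223230 − 221841 = 1389; nΣy² − (Σy)² = 82524 − 80656 = 1868
r = -1470 / √(1389 × 1868) = -1470 / 1610.7924 ≈ -0.9126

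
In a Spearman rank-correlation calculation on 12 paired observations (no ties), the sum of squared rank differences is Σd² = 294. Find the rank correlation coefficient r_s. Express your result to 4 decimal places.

ρ = 1 − 6Σd² / [n(n²−1)] = 1 − 6×294 / (12×143)
  = 1 − 1764/1716 = 1 − 1.02797 ≈ -0.0280

-0.0280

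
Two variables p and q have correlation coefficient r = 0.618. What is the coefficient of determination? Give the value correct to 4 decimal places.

r² = (0.618)² = 0.3819

0.3819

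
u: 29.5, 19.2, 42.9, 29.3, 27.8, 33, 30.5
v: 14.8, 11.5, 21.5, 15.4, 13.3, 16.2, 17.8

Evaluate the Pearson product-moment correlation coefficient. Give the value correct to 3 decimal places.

0.942

n = 7, Σu = 212.2, Σv = 110.5, Σu² = 6729.88, Σv² = 1806.87, Σuv = 3478.21
nΣuv − ΣuΣv = 24347.47 − 23448.1 = 899.37
nΣu² − (Σu)² = 47109.16 − 45028.84 = 2080.32; nΣv² − (Σv)² = 12648.09 − 12210.25 = 437.84
r = 899.37 / √(2080.32 × 437.84) = 899.37 / 954.3832 ≈ 0.942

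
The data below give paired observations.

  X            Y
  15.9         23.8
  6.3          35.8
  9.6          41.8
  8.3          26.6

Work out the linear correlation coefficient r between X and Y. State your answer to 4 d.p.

-0.5537

n = 4, ΣX = 40.1, ΣY = 128, ΣX² = 453.55, ΣY² = 4302.88, ΣXY = 1226.02
nΣXY − ΣXΣY = 4904.08 − 5132.8 = -228.72
nΣX² − (ΣX)² = 1814.2 − 1608.01 = 206.19; nΣY² − (ΣY)² = 17211.52 − 16384 = 827.52
r = -228.72 / √(206.19 × 827.52) = -228.72 / 413.0694 ≈ -0.5537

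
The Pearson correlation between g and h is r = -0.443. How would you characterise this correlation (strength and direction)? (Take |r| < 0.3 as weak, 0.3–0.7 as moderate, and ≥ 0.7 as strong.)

moderate negative

r = -0.443 < 0 so the relationship is negative.
|r| = 0.443, which falls in the moderate range.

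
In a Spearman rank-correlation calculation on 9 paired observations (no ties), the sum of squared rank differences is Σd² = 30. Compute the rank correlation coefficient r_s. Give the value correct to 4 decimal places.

ρ = 1 − 6Σd² / [n(n²−1)] = 1 − 6×30 / (9×80)
  = 1 − 180/720 = 1 − 0.25000 ≈ 0.7500

0.7500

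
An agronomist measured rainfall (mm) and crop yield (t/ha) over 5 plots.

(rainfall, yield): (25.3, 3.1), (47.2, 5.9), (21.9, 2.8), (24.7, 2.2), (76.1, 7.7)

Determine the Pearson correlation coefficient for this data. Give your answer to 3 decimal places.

0.972

n = 5, Σx = 195.2, Σy = 21.7, Σx² = 9748.84, Σy² = 116.39, Σxy = 1058.54
nΣxy − ΣxΣy = 5292.7 − 4235.84 = 1056.86
nΣx² − (Σx)² = 48744.2 − 38103.04 = 10641.16; nΣy² − (Σy)² = 581.95 − 470.89 = 111.06
r = 1056.86 / √(10641.16 × 111.06) = 1056.86 / 1087.1096 ≈ 0.972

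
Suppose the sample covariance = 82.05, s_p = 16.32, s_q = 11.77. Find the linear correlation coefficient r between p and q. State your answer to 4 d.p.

0.4272

r = Cov(p,q) / (s_p · s_q) = 82.05 / (16.32 × 11.77)
  = 82.05 / 192.0864 ≈ 0.4272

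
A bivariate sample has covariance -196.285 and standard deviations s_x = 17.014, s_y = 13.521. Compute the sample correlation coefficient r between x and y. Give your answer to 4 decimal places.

r = Cov(x,y) / (s_x · s_y) = -196.285 / (17.014 × 13.521)
  = -196.285 / 230.0463 ≈ -0.8532

-0.8532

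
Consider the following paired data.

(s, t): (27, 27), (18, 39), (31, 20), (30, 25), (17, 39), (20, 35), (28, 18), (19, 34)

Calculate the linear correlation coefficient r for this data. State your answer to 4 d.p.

n = 8, Σs = 190, Σt = 237, Σs² = 4748, Σt² = 7501, Σst = 5314
nΣst − ΣsΣt = 42512 − 45030 = -2518
nΣs² − (Σs)² = 37984 − 36100 = 1884; nΣt² − (Σt)² = 60008 − 56169 = 3839
r = -2518 / √(1884 × 3839) = -2518 / 2689.3635 ≈ -0.9363

-0.9363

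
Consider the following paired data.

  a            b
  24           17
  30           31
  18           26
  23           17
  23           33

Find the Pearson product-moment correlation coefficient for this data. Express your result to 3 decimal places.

n = 5, Σa = 118, Σb = 124, Σa² = 2858, Σb² = 3304, Σab = 2956
nΣab − ΣaΣb = 14780 − 14632 = 148
nΣa² − (Σa)² = 14290 − 13924 = 366; nΣb² − (Σb)² = 16520 − 15376 = 1144
r = 148 / √(366 × 1144) = 148 / 647.0734 ≈ 0.229

0.229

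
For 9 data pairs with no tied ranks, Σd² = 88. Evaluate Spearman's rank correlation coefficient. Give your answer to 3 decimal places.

0.267

ρ = 1 − 6Σd² / [n(n²−1)] = 1 − 6×88 / (9×80)
  = 1 − 528/720 = 1 − 0.7333 ≈ 0.267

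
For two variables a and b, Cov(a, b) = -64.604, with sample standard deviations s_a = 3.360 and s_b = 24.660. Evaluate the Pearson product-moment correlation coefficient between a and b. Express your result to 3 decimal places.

-0.780

r = Cov(a,b) / (s_a · s_b) = -64.604 / (3.360 × 24.660)
  = -64.604 / 82.8576 ≈ -0.780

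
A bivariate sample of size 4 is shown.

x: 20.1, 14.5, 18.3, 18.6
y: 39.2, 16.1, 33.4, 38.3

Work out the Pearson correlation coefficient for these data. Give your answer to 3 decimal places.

0.974

n = 4, Σx = 71.5, Σy = 127, Σx² = 1295.11, Σy² = 4378.3, Σxy = 2344.97
nΣxy − ΣxΣy = 9379.88 − 9080.5 = 299.38
nΣx² − (Σx)² = 5180.44 − 5112.25 = 68.19; nΣy² − (Σy)² = 17513.2 − 16129 = 1384.2
r = 299.38 / √(68.19 × 1384.2) = 299.38 / 307.2273 ≈ 0.974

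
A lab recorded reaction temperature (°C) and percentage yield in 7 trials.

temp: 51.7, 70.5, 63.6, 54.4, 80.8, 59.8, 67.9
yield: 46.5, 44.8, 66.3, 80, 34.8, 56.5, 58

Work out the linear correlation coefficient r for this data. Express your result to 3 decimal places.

n = 7, Σx = 448.7, Σy = 386.9, Σx² = 29362.55, Σy² = 22732.27, Σxy = 24259.87
nΣxy − ΣxΣy = 169819.09 − 173602.03 = -3782.94
nΣx² − (Σx)² = 205537.85 − 201331.69 = 4206.16; nΣy² − (Σy)² = 159125.89 − 149691.61 = 9434.28
r = -3782.94 / √(4206.16 × 9434.28) = -3782.94 / 6299.3723 ≈ -0.601

-0.601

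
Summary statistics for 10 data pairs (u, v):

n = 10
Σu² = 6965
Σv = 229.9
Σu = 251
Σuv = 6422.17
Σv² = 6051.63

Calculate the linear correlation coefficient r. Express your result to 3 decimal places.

0.913

r = (nΣuv − ΣuΣv) / √[(nΣu² − (Σu)²)(nΣv² − (Σv)²)]
Numerator: 10×6422.17 − 251×229.9 = 6516.8
Denominator: √[(69650 − 63001)(60516.3 − 52854.01)] = √[6649 × 7662.29] = 7137.6863
r = 6516.8 / 7137.6863 ≈ 0.913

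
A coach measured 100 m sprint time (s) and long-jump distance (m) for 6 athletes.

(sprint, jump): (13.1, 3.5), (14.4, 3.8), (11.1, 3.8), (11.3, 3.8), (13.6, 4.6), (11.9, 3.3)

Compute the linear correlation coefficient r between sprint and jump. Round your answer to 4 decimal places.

n = 6, Σx = 75.4, Σy = 22.8, Σx² = 956.44, Σy² = 87.62, Σxy = 287.52
nΣxy − ΣxΣy = 1725.12 − 1719.12 = 6
nΣx² − (Σx)² = 5738.64 − 5685.16 = 53.48; nΣy² − (Σy)² = 525.72 − 519.84 = 5.88
r = 6 / √(53.48 × 5.88) = 6 / 17.7331 ≈ 0.3384

0.3384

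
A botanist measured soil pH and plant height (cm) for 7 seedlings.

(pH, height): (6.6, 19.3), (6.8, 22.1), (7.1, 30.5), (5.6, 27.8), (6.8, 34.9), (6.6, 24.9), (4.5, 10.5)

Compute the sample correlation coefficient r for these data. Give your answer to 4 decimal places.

n = 7, Σx = 44, Σy = 170, Σx² = 281.62, Σy² = 4512.26, Σxy = 1098.8
nΣxy − ΣxΣy = 7691.6 − 7480 = 211.6
nΣx² − (Σx)² = 1971.34 − 1936 = 35.34; nΣy² − (Σy)² = 31585.82 − 28900 = 2685.82
r = 211.6 / √(35.34 × 2685.82) = 211.6 / 308.0858 ≈ 0.6868

0.6868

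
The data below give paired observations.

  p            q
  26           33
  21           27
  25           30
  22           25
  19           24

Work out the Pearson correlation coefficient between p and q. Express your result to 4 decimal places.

n = 5, Σp = 113, Σq = 139, Σp² = 2587, Σq² = 3919, Σpq = 3181
nΣpq − ΣpΣq = 15905 − 15707 = 198
nΣp² − (Σp)² = 12935 − 12769 = 166; nΣq² − (Σq)² = 19595 − 19321 = 274
r = 198 / √(166 × 274) = 198 / 213.2698 ≈ 0.9284

0.9284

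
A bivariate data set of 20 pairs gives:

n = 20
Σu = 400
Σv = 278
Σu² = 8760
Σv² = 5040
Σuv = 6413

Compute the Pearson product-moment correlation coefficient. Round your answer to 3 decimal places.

r = (nΣuv − ΣuΣv) / √[(nΣu² − (Σu)²)(nΣv² − (Σv)²)]
Numerator: 20×6413 − 400×278 = 17060
Denominator: √[(175200 − 160000)(100800 − 77284)] = √[15200 × 23516] = 18906.1683
r = 17060 / 18906.1683 ≈ 0.902

0.902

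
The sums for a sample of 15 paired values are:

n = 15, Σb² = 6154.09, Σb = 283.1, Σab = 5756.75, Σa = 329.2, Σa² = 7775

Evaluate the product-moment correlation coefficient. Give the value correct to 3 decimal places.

r = (nΣab − ΣaΣb) / √[(nΣa² − (Σa)²)(nΣb² − (Σb)²)]
Numerator: 15×5756.75 − 329.2×283.1 = -6845.27
Denominator: √[(116625 − 108372.64)(92311.35 − 80145.61)] = √[8252.36 × 12165.74] = 10019.7837
r = -6845.27 / 10019.7837 ≈ -0.683

-0.683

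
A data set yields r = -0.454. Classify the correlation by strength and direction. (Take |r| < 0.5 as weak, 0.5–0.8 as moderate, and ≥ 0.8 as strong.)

r = -0.454 < 0 so the relationship is negative.
|r| = 0.454, which falls in the weak range.

weak negative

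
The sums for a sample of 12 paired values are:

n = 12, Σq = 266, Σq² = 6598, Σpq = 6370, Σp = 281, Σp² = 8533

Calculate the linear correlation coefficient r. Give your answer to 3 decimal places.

r = (nΣpq − ΣpΣq) / √[(nΣp² − (Σp)²)(nΣq² − (Σq)²)]
Numerator: 12×6370 − 281×266 = 1694
Denominator: √[(102396 − 78961)(79176 − 70756)] = √[23435 × 8420] = 14047.1599
r = 1694 / 14047.1599 ≈ 0.121

0.121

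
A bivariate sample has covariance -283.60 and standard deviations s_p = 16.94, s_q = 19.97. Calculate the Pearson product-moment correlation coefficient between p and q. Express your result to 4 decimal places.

r = Cov(p,q) / (s_p · s_q) = -283.60 / (16.94 × 19.97)
  = -283.60 / 338.2918 ≈ -0.8383

-0.8383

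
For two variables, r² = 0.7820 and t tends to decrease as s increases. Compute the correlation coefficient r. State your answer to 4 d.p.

-0.8843

|r| = √0.7820 = 0.8843
The association is negative, so r = −0.8843.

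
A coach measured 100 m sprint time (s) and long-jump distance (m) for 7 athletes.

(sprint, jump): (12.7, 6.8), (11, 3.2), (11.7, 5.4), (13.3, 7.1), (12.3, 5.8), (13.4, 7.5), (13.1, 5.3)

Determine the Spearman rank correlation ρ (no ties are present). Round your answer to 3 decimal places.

Rank sprint: 4, 1, 2, 6, 3, 7, 5
Rank jump: 5, 1, 3, 6, 4, 7, 2
d = rank(sprint) − rank(jump): -1, 0, -1, 0, -1, 0, 3; Σd² = 12
ρ = 1 − 6Σd² / [n(n²−1)] = 1 − 6×12 / (7×48) = 1 − 72/336 ≈ 0.786

0.786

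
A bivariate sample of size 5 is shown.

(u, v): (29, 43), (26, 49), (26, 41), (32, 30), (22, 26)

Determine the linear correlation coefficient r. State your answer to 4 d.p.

0.1123

n = 5, Σu = 135, Σv = 189, Σu² = 3701, Σv² = 7507, Σuv = 5119
nΣuv − ΣuΣv = 25595 − 25515 = 80
nΣu² − (Σu)² = 18505 − 18225 = 280; nΣv² − (Σv)² = 37535 − 35721 = 1814
r = 80 / √(280 × 1814) = 80 / 712.6851 ≈ 0.1123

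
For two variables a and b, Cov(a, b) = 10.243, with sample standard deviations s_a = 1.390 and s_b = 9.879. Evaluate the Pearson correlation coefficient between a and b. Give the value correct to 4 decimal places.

r = Cov(a,b) / (s_a · s_b) = 10.243 / (1.390 × 9.879)
  = 10.243 / 13.7318 ≈ 0.7459

0.7459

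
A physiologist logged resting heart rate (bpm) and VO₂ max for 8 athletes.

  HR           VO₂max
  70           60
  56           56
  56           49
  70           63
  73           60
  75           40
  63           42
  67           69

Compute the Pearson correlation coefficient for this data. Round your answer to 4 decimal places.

n = 8, Σx = 530, Σy = 439, Σx² = 35484, Σy² = 24831, Σxy = 29139
nΣxy − ΣxΣy = 233112 − 232670 = 442
nΣx² − (Σx)² = 283872 − 280900 = 2972; nΣy² − (Σy)² = 198648 − 192721 = 5927
r = 442 / √(2972 × 5927) = 442 / 4197.0280 ≈ 0.1053

0.1053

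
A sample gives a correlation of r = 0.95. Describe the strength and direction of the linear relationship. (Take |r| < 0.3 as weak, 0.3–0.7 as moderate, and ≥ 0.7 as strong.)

r = 0.95 > 0 so the relationship is positive.
|r| = 0.95, which falls in the strong range.

strong positive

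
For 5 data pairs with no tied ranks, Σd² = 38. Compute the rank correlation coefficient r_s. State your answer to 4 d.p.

-0.9000

ρ = 1 − 6Σd² / [n(n²−1)] = 1 − 6×38 / (5×24)
  = 1 − 228/120 = 1 − 1.90000 ≈ -0.9000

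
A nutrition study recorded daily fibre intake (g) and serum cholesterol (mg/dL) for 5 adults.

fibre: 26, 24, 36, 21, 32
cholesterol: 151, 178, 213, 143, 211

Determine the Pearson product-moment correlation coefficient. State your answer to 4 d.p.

n = 5, Σx = 139, Σy = 896, Σx² = 4013, Σy² = 164824, Σxy = 25621
nΣxy − ΣxΣy = 128105 − 124544 = 3561
nΣx² − (Σx)² = 20065 − 19321 = 744; nΣy² − (Σy)² = 824120 − 802816 = 21304
r = 3561 / √(744 × 21304) = 3561 / 3981.2280 ≈ 0.8944

0.8944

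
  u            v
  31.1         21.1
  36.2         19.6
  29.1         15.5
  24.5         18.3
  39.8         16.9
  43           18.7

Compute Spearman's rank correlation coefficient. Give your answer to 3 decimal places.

0.200

Rank u: 3, 4, 2, 1, 5, 6
Rank v: 6, 5, 1, 3, 2, 4
d = rank(u) − rank(v): -3, -1, 1, -2, 3, 2; Σd² = 28
ρ = 1 − 6Σd² / [n(n²−1)] = 1 − 6×28 / (6×35) = 1 − 168/210 ≈ 0.200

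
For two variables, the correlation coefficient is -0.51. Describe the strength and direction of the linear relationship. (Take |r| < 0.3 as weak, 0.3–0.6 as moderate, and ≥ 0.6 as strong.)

moderate negative

r = -0.51 < 0 so the relationship is negative.
|r| = 0.51, which falls in the moderate range.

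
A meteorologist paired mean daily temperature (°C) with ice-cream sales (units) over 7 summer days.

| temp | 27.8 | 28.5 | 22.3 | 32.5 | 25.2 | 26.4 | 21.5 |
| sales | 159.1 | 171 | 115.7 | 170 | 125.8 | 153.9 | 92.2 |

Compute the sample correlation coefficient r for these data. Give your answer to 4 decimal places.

0.9129

n = 7, Σx = 184.2, Σy = 987.7, Σx² = 4932.88, Σy² = 144851.99, Σxy = 26617.01
nΣxy − ΣxΣy = 186319.07 − 181934.34 = 4384.73
nΣx² − (Σx)² = 34530.16 − 33929.64 = 600.52; nΣy² − (Σy)² = 1013963.93 − 975551.29 = 38412.64
r = 4384.73 / √(600.52 × 38412.64) = 4384.73 / 4802.8698 ≈ 0.9129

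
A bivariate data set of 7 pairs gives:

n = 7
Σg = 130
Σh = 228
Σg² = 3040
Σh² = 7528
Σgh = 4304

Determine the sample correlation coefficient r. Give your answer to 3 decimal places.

0.276

r = (nΣgh − ΣgΣh) / √[(nΣg² − (Σg)²)(nΣh² − (Σh)²)]
Numerator: 7×4304 − 130×228 = 488
Denominator: √[(21280 − 16900)(52696 − 51984)] = √[4380 × 712] = 1765.9445
r = 488 / 1765.9445 ≈ 0.276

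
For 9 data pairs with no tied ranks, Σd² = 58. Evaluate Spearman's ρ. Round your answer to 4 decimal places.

0.5167

ρ = 1 − 6Σd² / [n(n²−1)] = 1 − 6×58 / (9×80)
  = 1 − 348/720 = 1 − 0.48333 ≈ 0.5167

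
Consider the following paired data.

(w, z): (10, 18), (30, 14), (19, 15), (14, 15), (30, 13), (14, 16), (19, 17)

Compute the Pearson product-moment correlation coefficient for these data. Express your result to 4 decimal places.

-0.8169

n = 7, Σw = 136, Σz = 108, Σw² = 3014, Σz² = 1684, Σwz = 2032
nΣwz − ΣwΣz = 14224 − 14688 = -464
nΣw² − (Σw)² = 21098 − 18496 = 2602; nΣz² − (Σz)² = 11788 − 11664 = 124
r = -464 / √(2602 × 124) = -464 / 568.0211 ≈ -0.8169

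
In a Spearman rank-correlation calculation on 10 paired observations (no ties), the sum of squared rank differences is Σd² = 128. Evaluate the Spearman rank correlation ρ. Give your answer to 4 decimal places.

0.2242

ρ = 1 − 6Σd² / [n(n²−1)] = 1 − 6×128 / (10×99)
  = 1 − 768/990 = 1 − 0.77576 ≈ 0.2242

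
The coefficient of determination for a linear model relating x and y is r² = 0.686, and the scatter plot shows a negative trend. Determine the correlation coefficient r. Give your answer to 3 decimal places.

-0.828

|r| = √0.686 = 0.828
The association is negative, so r = −0.828.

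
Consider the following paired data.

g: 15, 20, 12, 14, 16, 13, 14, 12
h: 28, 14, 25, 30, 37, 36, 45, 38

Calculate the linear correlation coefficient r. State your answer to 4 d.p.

-0.5858

n = 8, Σg = 116, Σh = 253, Σg² = 1730, Σh² = 8639, Σgh = 3566
nΣgh − ΣgΣh = 28528 − 29348 = -820
nΣg² − (Σg)² = 13840 − 13456 = 384; nΣh² − (Σh)² = 69112 − 64009 = 5103
r = -820 / √(384 × 5103) = -820 / 1399.8400 ≈ -0.5858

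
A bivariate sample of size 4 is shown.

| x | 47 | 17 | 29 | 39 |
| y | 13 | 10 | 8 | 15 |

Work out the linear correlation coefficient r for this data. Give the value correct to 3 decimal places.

n = 4, Σx = 132, Σy = 46, Σx² = 4860, Σy² = 558, Σxy = 1598
nΣxy − ΣxΣy = 6392 − 6072 = 320
nΣx² − (Σx)² = 19440 − 17424 = 2016; nΣy² − (Σy)² = 2232 − 2116 = 116
r = 320 / √(2016 × 116) = 320 / 483.5866 ≈ 0.662

0.662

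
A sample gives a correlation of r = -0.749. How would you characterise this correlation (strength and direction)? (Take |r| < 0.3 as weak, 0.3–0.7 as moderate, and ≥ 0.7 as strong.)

r = -0.749 < 0 so the relationship is negative.
|r| = 0.749, which falls in the strong range.

strong negative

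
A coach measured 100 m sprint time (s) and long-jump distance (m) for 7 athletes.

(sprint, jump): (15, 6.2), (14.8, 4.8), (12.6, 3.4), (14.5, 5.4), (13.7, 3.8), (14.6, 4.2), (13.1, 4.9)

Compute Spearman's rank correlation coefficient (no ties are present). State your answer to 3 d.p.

Rank sprint: 7, 6, 1, 4, 3, 5, 2
Rank jump: 7, 4, 1, 6, 2, 3, 5
d = rank(sprint) − rank(jump): 0, 2, 0, -2, 1, 2, -3; Σd² = 22
ρ = 1 − 6Σd² / [n(n²−1)] = 1 − 6×22 / (7×48) = 1 − 132/336 ≈ 0.607

0.607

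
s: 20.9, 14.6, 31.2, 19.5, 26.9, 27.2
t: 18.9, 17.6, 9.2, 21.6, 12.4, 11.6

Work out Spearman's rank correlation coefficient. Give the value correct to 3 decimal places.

-0.829

Rank s: 3, 1, 6, 2, 4, 5
Rank t: 5, 4, 1, 6, 3, 2
d = rank(s) − rank(t): -2, -3, 5, -4, 1, 3; Σd² = 64
ρ = 1 − 6Σd² / [n(n²−1)] = 1 − 6×64 / (6×35) = 1 − 384/210 ≈ -0.829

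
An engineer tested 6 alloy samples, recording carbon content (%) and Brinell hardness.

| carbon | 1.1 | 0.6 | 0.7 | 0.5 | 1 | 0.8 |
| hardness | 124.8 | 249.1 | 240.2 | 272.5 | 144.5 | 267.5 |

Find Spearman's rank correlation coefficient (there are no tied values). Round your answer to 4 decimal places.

-0.8286

Rank carbon: 6, 2, 3, 1, 5, 4
Rank hardness: 1, 4, 3, 6, 2, 5
d = rank(carbon) − rank(hardness): 5, -2, 0, -5, 3, -1; Σd² = 64
ρ = 1 − 6Σd² / [n(n²−1)] = 1 − 6×64 / (6×35) = 1 − 384/210 ≈ -0.8286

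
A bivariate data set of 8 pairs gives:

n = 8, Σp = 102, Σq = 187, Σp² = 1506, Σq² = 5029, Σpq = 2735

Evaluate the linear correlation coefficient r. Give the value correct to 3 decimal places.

0.954

r = (nΣpq − ΣpΣq) / √[(nΣp² − (Σp)²)(nΣq² − (Σq)²)]
Numerator: 8×2735 − 102×187 = 2806
Denominator: √[(12048 − 10404)(40232 − 34969)] = √[1644 × 5263] = 2941.4915
r = 2806 / 2941.4915 ≈ 0.954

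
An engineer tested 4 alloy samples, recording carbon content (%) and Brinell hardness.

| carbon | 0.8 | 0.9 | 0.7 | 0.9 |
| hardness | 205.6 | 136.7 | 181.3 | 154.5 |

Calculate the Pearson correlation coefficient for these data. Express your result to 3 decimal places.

n = 4, Σx = 3.3, Σy = 678.1, Σx² = 2.75, Σy² = 117698.19, Σxy = 553.47
nΣxy − ΣxΣy = 2213.88 − 2237.73 = -23.85
nΣx² − (Σx)² = 11 − 10.89 = 0.11; nΣy² − (Σy)² = 470792.76 − 459819.61 = 10973.15
r = -23.85 / √(0.11 × 10973.15) = -23.85 / 34.7426 ≈ -0.686

-0.686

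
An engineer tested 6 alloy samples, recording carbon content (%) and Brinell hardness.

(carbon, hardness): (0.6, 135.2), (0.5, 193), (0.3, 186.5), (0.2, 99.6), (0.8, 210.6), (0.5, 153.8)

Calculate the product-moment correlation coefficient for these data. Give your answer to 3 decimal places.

0.583

n = 6, Σx = 2.9, Σy = 978.7, Σx² = 1.63, Σy² = 168237.25, Σxy = 498.87
nΣxy − ΣxΣy = 2993.22 − 2838.23 = 154.99
nΣx² − (Σx)² = 9.78 − 8.41 = 1.37; nΣy² − (Σy)² = 1009423.5 − 957853.69 = 51569.81
r = 154.99 / √(1.37 × 51569.81) = 154.99 / 265.8019 ≈ 0.583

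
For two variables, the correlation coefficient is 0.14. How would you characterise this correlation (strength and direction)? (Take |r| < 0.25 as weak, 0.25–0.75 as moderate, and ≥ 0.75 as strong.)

r = 0.14 > 0 so the relationship is positive.
|r| = 0.14, which falls in the weak range.

weak positive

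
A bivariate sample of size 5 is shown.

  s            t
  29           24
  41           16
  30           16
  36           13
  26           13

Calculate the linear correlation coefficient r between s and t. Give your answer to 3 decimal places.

n = 5, Σs = 162, Σt = 82, Σs² = 5394, Σt² = 1426, Σst = 2638
nΣst − ΣsΣt = 13190 − 13284 = -94
nΣs² − (Σs)² = 26970 − 26244 = 726; nΣt² − (Σt)² = 7130 − 6724 = 406
r = -94 / √(726 × 406) = -94 / 542.9144 ≈ -0.173

-0.173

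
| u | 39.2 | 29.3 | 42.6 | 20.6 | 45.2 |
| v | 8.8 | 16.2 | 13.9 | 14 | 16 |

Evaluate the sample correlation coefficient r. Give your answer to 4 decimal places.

n = 5, Σu = 176.9, Σv = 68.9, Σu² = 6677.29, Σv² = 985.09, Σuv = 2423.36
nΣuv − ΣuΣv = 12116.8 − 12188.41 = -71.61
nΣu² − (Σu)² = 33386.45 − 31293.61 = 2092.84; nΣv² − (Σv)² = 4925.45 − 4747.21 = 178.24
r = -71.61 / √(2092.84 × 178.24) = -71.61 / 610.7600 ≈ -0.1172

-0.1172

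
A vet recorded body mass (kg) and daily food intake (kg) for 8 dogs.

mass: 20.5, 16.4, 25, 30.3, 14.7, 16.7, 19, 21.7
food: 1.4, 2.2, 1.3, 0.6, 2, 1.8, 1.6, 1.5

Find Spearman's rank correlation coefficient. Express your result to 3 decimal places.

Rank mass: 5, 2, 7, 8, 1, 3, 4, 6
Rank food: 3, 8, 2, 1, 7, 6, 5, 4
d = rank(mass) − rank(food): 2, -6, 5, 7, -6, -3, -1, 2; Σd² = 164
ρ = 1 − 6Σd² / [n(n²−1)] = 1 − 6×164 / (8×63) = 1 − 984/504 ≈ -0.952

-0.952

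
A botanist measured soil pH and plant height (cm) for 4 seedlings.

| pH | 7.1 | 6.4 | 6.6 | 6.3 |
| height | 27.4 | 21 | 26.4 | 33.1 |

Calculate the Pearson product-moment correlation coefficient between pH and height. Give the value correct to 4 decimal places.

n = 4, Σx = 26.4, Σy = 107.9, Σx² = 174.62, Σy² = 2984.33, Σxy = 711.71
nΣxy − ΣxΣy = 2846.84 − 2848.56 = -1.72
nΣx² − (Σx)² = 698.48 − 696.96 = 1.52; nΣy² − (Σy)² = 11937.32 − 11642.41 = 294.91
r = -1.72 / √(1.52 × 294.91) = -1.72 / 21.1722 ≈ -0.0812

-0.0812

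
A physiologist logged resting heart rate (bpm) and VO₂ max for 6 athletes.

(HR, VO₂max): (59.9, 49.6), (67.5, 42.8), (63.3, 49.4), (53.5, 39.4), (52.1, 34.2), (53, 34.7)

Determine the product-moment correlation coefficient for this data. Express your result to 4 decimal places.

n = 6, Σx = 349.3, Σy = 250.1, Σx² = 20536.81, Σy² = 10658.45, Σxy = 14715.88
nΣxy − ΣxΣy = 88295.28 − 87359.93 = 935.35
nΣx² − (Σx)² = 123220.86 − 122010.49 = 1210.37; nΣy² − (Σy)² = 63950.7 − 62550.01 = 1400.69
r = 935.35 / √(1210.37 × 1400.69) = 935.35 / 1302.0573 ≈ 0.7184

0.7184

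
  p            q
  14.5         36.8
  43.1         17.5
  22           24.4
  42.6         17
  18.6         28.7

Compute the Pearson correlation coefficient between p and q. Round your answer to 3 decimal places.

-0.930

n = 5, Σp = 140.8, Σq = 124.4, Σp² = 4712.58, Σq² = 3368.54, Σpq = 3082.67
nΣpq − ΣpΣq = 15413.35 − 17515.52 = -2102.17
nΣp² − (Σp)² = 23562.9 − 19824.64 = 3738.26; nΣq² − (Σq)² = 16842.7 − 15475.36 = 1367.34
r = -2102.17 / √(3738.26 × 1367.34) = -2102.17 / 2260.8566 ≈ -0.930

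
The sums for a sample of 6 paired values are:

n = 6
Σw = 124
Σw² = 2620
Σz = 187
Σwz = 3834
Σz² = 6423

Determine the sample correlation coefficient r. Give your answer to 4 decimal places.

r = (nΣwz − ΣwΣz) / √[(nΣw² − (Σw)²)(nΣz² − (Σz)²)]
Numerator: 6×3834 − 124×187 = -184
Denominator: √[(15720 − 15376)(38538 − 34969)] = √[344 × 3569] = 1108.0325
r = -184 / 1108.0325 ≈ -0.1661

-0.1661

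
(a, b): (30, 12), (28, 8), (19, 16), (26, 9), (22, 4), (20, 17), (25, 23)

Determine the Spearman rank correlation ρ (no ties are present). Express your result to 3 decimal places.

-0.321

Rank a: 7, 6, 1, 5, 3, 2, 4
Rank b: 4, 2, 5, 3, 1, 6, 7
d = rank(a) − rank(b): 3, 4, -4, 2, 2, -4, -3; Σd² = 74
ρ = 1 − 6Σd² / [n(n²−1)] = 1 − 6×74 / (7×48) = 1 − 444/336 ≈ -0.321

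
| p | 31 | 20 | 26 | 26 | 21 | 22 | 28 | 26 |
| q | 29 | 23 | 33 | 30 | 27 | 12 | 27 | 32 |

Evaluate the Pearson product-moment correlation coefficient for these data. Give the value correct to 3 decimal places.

0.519

n = 8, Σp = 200, Σq = 213, Σp² = 5098, Σq² = 5985, Σpq = 5416
nΣpq − ΣpΣq = 43328 − 42600 = 728
nΣp² − (Σp)² = 40784 − 40000 = 784; nΣq² − (Σq)² = 47880 − 45369 = 2511
r = 728 / √(784 × 2511) = 728 / 1403.0766 ≈ 0.519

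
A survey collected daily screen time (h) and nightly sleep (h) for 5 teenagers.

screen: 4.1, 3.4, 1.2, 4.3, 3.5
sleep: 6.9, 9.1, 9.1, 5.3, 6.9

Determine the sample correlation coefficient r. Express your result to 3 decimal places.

-0.744

n = 5, Σx = 16.5, Σy = 37.3, Σx² = 60.55, Σy² = 288.93, Σxy = 117.09
nΣxy − ΣxΣy = 585.45 − 615.45 = -30
nΣx² − (Σx)² = 302.75 − 272.25 = 30.5; nΣy² − (Σy)² = 1444.65 − 1391.29 = 53.36
r = -30 / √(30.5 × 53.36) = -30 / 40.3420 ≈ -0.744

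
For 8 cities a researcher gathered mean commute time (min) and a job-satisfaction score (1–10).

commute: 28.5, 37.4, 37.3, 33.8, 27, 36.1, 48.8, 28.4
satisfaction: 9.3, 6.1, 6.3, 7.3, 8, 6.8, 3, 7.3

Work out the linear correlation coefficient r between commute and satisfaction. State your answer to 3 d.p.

n = 8, Σx = 277.3, Σy = 54.1, Σx² = 9964.95, Σy² = 389.21, Σxy = 1790.12
nΣxy − ΣxΣy = 14320.96 − 15001.93 = -680.97
nΣx² − (Σx)² = 79719.6 − 76895.29 = 2824.31; nΣy² − (Σy)² = 3113.68 − 2926.81 = 186.87
r = -680.97 / √(2824.31 × 186.87) = -680.97 / 726.4839 ≈ -0.937

-0.937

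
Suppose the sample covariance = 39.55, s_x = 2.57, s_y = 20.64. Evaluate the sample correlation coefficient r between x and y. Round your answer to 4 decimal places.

0.7456

r = Cov(x,y) / (s_x · s_y) = 39.55 / (2.57 × 20.64)
  = 39.55 / 53.0448 ≈ 0.7456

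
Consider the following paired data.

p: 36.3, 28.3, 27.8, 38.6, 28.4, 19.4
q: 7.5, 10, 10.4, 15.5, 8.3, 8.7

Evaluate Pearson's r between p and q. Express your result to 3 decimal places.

0.479

n = 6, Σp = 178.8, Σq = 60.4, Σp² = 5564.3, Σq² = 649.24, Σpq = 1847.17
nΣpq − ΣpΣq = 11083.02 − 10799.52 = 283.5
nΣp² − (Σp)² = 33385.8 − 31969.44 = 1416.36; nΣq² − (Σq)² = 3895.44 − 3648.16 = 247.28
r = 283.5 / √(1416.36 × 247.28) = 283.5 / 591.8087 ≈ 0.479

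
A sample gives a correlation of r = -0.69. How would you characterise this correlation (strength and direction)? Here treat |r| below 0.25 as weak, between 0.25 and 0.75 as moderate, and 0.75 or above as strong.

r = -0.69 < 0 so the relationship is negative.
|r| = 0.69, which falls in the moderate range.

moderate negative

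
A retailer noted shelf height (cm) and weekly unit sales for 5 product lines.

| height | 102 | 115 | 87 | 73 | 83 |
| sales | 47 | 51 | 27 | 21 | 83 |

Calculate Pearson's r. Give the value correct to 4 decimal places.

n = 5, Σx = 460, Σy = 229, Σx² = 43416, Σy² = 12869, Σxy = 21430
nΣxy − ΣxΣy = 107150 − 105340 = 1810
nΣx² − (Σx)² = 217080 − 211600 = 5480; nΣy² − (Σy)² = 64345 − 52441 = 11904
r = 1810 / √(5480 × 11904) = 1810 / 8076.7518 ≈ 0.2241

0.2241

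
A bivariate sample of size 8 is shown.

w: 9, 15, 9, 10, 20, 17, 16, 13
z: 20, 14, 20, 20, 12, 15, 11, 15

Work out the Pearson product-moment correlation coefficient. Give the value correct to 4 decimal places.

-0.9001

n = 8, Σw = 109, Σz = 127, Σw² = 1601, Σz² = 2111, Σwz = 1636
nΣwz − ΣwΣz = 13088 − 13843 = -755
nΣw² − (Σw)² = 12808 − 11881 = 927; nΣz² − (Σz)² = 16888 − 16129 = 759
r = -755 / √(927 × 759) = -755 / 838.8045 ≈ -0.9001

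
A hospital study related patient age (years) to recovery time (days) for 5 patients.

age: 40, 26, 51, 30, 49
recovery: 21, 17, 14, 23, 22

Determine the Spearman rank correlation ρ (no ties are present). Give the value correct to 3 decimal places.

Rank age: 3, 1, 5, 2, 4
Rank recovery: 3, 2, 1, 5, 4
d = rank(age) − rank(recovery): 0, -1, 4, -3, 0; Σd² = 26
ρ = 1 − 6Σd² / [n(n²−1)] = 1 − 6×26 / (5×24) = 1 − 156/120 ≈ -0.300

-0.300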